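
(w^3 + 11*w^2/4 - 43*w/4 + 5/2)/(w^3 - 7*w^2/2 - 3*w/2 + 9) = (4*w^2 + 19*w - 5)/(2*(2*w^2 - 3*w - 9))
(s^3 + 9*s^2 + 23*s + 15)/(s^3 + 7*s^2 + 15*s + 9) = (s + 5)/(s + 3)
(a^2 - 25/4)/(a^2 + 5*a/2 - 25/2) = (a + 5/2)/(a + 5)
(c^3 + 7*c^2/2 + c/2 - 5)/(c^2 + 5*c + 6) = (2*c^2 + 3*c - 5)/(2*(c + 3))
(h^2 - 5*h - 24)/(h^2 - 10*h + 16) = (h + 3)/(h - 2)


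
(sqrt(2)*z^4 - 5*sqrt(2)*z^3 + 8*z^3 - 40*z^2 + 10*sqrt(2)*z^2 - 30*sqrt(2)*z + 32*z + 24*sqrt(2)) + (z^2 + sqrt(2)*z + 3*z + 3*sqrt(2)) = sqrt(2)*z^4 - 5*sqrt(2)*z^3 + 8*z^3 - 39*z^2 + 10*sqrt(2)*z^2 - 29*sqrt(2)*z + 35*z + 27*sqrt(2)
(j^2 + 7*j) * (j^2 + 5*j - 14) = j^4 + 12*j^3 + 21*j^2 - 98*j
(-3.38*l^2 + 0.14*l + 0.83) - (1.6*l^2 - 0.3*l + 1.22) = -4.98*l^2 + 0.44*l - 0.39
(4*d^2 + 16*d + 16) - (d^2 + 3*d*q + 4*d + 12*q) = 3*d^2 - 3*d*q + 12*d - 12*q + 16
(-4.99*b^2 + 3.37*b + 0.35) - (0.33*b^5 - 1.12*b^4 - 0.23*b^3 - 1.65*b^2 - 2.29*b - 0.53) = -0.33*b^5 + 1.12*b^4 + 0.23*b^3 - 3.34*b^2 + 5.66*b + 0.88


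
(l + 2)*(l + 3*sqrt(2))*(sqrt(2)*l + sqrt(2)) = sqrt(2)*l^3 + 3*sqrt(2)*l^2 + 6*l^2 + 2*sqrt(2)*l + 18*l + 12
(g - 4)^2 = g^2 - 8*g + 16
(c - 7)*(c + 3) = c^2 - 4*c - 21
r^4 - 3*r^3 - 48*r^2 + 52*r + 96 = (r - 8)*(r - 2)*(r + 1)*(r + 6)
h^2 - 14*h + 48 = (h - 8)*(h - 6)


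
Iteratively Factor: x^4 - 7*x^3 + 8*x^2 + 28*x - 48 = (x - 2)*(x^3 - 5*x^2 - 2*x + 24) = (x - 3)*(x - 2)*(x^2 - 2*x - 8) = (x - 4)*(x - 3)*(x - 2)*(x + 2)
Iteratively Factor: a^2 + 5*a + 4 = (a + 1)*(a + 4)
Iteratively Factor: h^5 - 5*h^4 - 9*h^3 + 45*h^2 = (h - 5)*(h^4 - 9*h^2) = h*(h - 5)*(h^3 - 9*h) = h*(h - 5)*(h + 3)*(h^2 - 3*h) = h*(h - 5)*(h - 3)*(h + 3)*(h)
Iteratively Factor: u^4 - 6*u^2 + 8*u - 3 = (u + 3)*(u^3 - 3*u^2 + 3*u - 1) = (u - 1)*(u + 3)*(u^2 - 2*u + 1) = (u - 1)^2*(u + 3)*(u - 1)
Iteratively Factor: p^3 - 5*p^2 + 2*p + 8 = (p - 4)*(p^2 - p - 2) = (p - 4)*(p + 1)*(p - 2)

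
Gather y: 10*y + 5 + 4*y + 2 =14*y + 7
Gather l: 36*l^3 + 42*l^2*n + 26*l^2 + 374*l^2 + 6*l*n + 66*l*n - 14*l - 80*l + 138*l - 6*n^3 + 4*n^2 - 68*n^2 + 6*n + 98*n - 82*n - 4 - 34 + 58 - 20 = 36*l^3 + l^2*(42*n + 400) + l*(72*n + 44) - 6*n^3 - 64*n^2 + 22*n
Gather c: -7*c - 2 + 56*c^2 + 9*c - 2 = 56*c^2 + 2*c - 4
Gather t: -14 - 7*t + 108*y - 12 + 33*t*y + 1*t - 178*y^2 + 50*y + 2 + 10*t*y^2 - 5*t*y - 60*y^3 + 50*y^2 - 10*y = t*(10*y^2 + 28*y - 6) - 60*y^3 - 128*y^2 + 148*y - 24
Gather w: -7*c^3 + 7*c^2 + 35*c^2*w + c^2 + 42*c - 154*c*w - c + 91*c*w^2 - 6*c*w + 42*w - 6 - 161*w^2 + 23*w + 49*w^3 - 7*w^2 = -7*c^3 + 8*c^2 + 41*c + 49*w^3 + w^2*(91*c - 168) + w*(35*c^2 - 160*c + 65) - 6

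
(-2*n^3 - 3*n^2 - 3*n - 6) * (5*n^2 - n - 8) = -10*n^5 - 13*n^4 + 4*n^3 - 3*n^2 + 30*n + 48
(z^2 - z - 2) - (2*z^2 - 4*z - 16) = -z^2 + 3*z + 14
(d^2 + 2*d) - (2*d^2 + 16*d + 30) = -d^2 - 14*d - 30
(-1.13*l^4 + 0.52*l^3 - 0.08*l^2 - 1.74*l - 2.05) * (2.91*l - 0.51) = -3.2883*l^5 + 2.0895*l^4 - 0.498*l^3 - 5.0226*l^2 - 5.0781*l + 1.0455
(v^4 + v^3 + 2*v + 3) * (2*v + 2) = 2*v^5 + 4*v^4 + 2*v^3 + 4*v^2 + 10*v + 6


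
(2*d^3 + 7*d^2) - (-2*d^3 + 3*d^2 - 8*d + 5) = 4*d^3 + 4*d^2 + 8*d - 5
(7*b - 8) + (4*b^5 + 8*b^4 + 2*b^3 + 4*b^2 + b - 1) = 4*b^5 + 8*b^4 + 2*b^3 + 4*b^2 + 8*b - 9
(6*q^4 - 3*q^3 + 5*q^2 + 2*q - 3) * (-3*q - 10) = -18*q^5 - 51*q^4 + 15*q^3 - 56*q^2 - 11*q + 30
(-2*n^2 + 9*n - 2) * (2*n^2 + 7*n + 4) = -4*n^4 + 4*n^3 + 51*n^2 + 22*n - 8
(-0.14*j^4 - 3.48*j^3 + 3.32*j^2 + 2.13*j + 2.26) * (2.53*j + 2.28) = -0.3542*j^5 - 9.1236*j^4 + 0.4652*j^3 + 12.9585*j^2 + 10.5742*j + 5.1528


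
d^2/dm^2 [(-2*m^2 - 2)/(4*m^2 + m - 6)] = 4*(4*m^3 - 120*m^2 - 12*m - 61)/(64*m^6 + 48*m^5 - 276*m^4 - 143*m^3 + 414*m^2 + 108*m - 216)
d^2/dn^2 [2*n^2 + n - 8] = 4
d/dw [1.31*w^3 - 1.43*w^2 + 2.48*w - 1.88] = 3.93*w^2 - 2.86*w + 2.48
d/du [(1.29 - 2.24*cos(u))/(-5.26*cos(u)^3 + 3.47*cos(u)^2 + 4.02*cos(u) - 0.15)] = (23.5648*cos(u)^3 - 28.129*cos(u)^2 + 8.9526*cos(u) + 4.8498)*sin(u)/(27.6676*cos(u)^6 - 36.5044*cos(u)^5 - 30.2495*cos(u)^4 + 29.4768*cos(u)^3 + 15.1194*cos(u)^2 - 1.206*cos(u) + 0.0225)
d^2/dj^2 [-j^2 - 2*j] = -2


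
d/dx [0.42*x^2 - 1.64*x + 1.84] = 0.84*x - 1.64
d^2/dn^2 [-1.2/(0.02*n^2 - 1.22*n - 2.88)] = (-0.00096*n^2 + 0.05856*n + 1.2*(0.04*n - 1.22)*(0.08*n - 2.44) + 0.13824)/(-0.02*n^2 + 1.22*n + 2.88)^3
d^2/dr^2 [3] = 0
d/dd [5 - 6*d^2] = -12*d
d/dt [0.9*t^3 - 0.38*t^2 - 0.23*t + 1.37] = 2.7*t^2 - 0.76*t - 0.23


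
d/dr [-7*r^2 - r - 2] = -14*r - 1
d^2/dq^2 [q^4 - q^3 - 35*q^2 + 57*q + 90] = 12*q^2 - 6*q - 70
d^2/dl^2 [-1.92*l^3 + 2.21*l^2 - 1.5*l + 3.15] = 4.42 - 11.52*l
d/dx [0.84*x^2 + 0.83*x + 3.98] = 1.68*x + 0.83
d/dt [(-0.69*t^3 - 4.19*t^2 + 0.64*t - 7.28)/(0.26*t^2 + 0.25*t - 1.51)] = (-0.1794*t^4 - 0.345*t^3 + 1.9118*t^2 + 16.4394*t + 0.8536)/(0.0676*t^4 + 0.13*t^3 - 0.7227*t^2 - 0.755*t + 2.2801)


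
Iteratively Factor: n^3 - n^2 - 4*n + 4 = (n - 1)*(n^2 - 4) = (n - 2)*(n - 1)*(n + 2)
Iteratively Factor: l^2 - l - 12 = (l - 4)*(l + 3)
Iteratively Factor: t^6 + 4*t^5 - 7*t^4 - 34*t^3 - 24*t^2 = (t)*(t^5 + 4*t^4 - 7*t^3 - 34*t^2 - 24*t) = t*(t + 4)*(t^4 - 7*t^2 - 6*t) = t*(t - 3)*(t + 4)*(t^3 + 3*t^2 + 2*t) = t^2*(t - 3)*(t + 4)*(t^2 + 3*t + 2) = t^2*(t - 3)*(t + 2)*(t + 4)*(t + 1)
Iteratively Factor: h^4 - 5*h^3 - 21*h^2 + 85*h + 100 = (h + 1)*(h^3 - 6*h^2 - 15*h + 100) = (h + 1)*(h + 4)*(h^2 - 10*h + 25) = (h - 5)*(h + 1)*(h + 4)*(h - 5)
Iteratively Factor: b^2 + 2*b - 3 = (b - 1)*(b + 3)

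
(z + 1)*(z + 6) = z^2 + 7*z + 6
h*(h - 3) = h^2 - 3*h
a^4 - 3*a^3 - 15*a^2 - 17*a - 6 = (a - 6)*(a + 1)^3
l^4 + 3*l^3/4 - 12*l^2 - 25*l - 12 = (l - 4)*(l + 3/4)*(l + 2)^2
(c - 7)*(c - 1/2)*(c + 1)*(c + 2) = c^4 - 9*c^3/2 - 17*c^2 - 9*c/2 + 7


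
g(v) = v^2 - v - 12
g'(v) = 2*v - 1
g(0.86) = -12.12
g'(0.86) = 0.72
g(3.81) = -1.29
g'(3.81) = 6.62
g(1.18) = -11.79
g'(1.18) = 1.36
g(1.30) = -11.61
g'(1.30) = 1.60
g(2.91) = -6.44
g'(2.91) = 4.82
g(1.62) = -11.00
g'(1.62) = 2.24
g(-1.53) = -8.13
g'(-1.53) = -4.06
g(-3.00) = 0.00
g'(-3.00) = -7.00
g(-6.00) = 30.00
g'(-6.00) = -13.00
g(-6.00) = 30.00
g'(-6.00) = -13.00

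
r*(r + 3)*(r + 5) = r^3 + 8*r^2 + 15*r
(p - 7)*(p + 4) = p^2 - 3*p - 28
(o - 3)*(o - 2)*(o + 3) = o^3 - 2*o^2 - 9*o + 18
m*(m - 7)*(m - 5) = m^3 - 12*m^2 + 35*m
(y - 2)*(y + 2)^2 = y^3 + 2*y^2 - 4*y - 8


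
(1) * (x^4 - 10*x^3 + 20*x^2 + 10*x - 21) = x^4 - 10*x^3 + 20*x^2 + 10*x - 21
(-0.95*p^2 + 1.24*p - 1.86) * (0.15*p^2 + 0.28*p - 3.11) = -0.1425*p^4 - 0.08*p^3 + 3.0227*p^2 - 4.3772*p + 5.7846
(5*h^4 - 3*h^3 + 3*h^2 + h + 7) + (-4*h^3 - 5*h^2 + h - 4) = 5*h^4 - 7*h^3 - 2*h^2 + 2*h + 3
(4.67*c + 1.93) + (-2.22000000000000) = 4.67*c - 0.29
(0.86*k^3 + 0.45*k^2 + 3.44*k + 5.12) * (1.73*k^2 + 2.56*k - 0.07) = 1.4878*k^5 + 2.9801*k^4 + 7.043*k^3 + 17.6325*k^2 + 12.8664*k - 0.3584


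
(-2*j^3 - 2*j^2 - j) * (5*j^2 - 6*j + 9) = -10*j^5 + 2*j^4 - 11*j^3 - 12*j^2 - 9*j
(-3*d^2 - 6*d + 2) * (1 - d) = 3*d^3 + 3*d^2 - 8*d + 2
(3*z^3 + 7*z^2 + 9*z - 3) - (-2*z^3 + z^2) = 5*z^3 + 6*z^2 + 9*z - 3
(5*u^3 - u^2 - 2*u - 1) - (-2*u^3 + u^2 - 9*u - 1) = 7*u^3 - 2*u^2 + 7*u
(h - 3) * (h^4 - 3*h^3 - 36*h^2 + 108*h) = h^5 - 6*h^4 - 27*h^3 + 216*h^2 - 324*h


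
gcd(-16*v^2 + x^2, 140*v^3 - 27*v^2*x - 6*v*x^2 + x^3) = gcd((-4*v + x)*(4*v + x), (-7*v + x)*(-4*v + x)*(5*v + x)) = -4*v + x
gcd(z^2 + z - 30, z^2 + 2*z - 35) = z - 5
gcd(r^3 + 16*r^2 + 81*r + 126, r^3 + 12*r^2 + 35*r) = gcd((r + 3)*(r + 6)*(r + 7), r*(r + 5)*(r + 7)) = r + 7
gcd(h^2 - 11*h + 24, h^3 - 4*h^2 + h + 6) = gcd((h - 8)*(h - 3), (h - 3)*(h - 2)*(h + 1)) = h - 3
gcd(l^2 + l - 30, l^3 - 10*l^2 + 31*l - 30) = l - 5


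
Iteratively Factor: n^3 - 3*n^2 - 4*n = (n - 4)*(n^2 + n) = n*(n - 4)*(n + 1)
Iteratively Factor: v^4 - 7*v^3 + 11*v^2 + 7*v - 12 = (v - 3)*(v^3 - 4*v^2 - v + 4) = (v - 3)*(v + 1)*(v^2 - 5*v + 4) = (v - 3)*(v - 1)*(v + 1)*(v - 4)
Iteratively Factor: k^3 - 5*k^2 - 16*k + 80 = (k - 5)*(k^2 - 16) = (k - 5)*(k - 4)*(k + 4)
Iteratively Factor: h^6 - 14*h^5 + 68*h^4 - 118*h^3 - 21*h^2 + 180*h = (h)*(h^5 - 14*h^4 + 68*h^3 - 118*h^2 - 21*h + 180) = h*(h - 3)*(h^4 - 11*h^3 + 35*h^2 - 13*h - 60) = h*(h - 5)*(h - 3)*(h^3 - 6*h^2 + 5*h + 12) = h*(h - 5)*(h - 3)^2*(h^2 - 3*h - 4) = h*(h - 5)*(h - 3)^2*(h + 1)*(h - 4)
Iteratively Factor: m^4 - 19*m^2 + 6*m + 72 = (m - 3)*(m^3 + 3*m^2 - 10*m - 24) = (m - 3)*(m + 2)*(m^2 + m - 12) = (m - 3)*(m + 2)*(m + 4)*(m - 3)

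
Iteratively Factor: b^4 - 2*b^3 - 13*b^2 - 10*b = (b + 2)*(b^3 - 4*b^2 - 5*b) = (b - 5)*(b + 2)*(b^2 + b) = b*(b - 5)*(b + 2)*(b + 1)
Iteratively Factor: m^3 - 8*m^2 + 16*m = (m)*(m^2 - 8*m + 16) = m*(m - 4)*(m - 4)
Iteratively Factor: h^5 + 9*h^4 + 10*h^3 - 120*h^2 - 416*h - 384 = (h + 2)*(h^4 + 7*h^3 - 4*h^2 - 112*h - 192) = (h + 2)*(h + 4)*(h^3 + 3*h^2 - 16*h - 48) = (h + 2)*(h + 4)^2*(h^2 - h - 12) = (h + 2)*(h + 3)*(h + 4)^2*(h - 4)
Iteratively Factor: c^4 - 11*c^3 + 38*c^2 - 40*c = (c - 4)*(c^3 - 7*c^2 + 10*c) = (c - 4)*(c - 2)*(c^2 - 5*c) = (c - 5)*(c - 4)*(c - 2)*(c)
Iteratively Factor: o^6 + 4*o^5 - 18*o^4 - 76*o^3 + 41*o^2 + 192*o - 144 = (o + 3)*(o^5 + o^4 - 21*o^3 - 13*o^2 + 80*o - 48) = (o - 1)*(o + 3)*(o^4 + 2*o^3 - 19*o^2 - 32*o + 48) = (o - 4)*(o - 1)*(o + 3)*(o^3 + 6*o^2 + 5*o - 12) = (o - 4)*(o - 1)*(o + 3)*(o + 4)*(o^2 + 2*o - 3) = (o - 4)*(o - 1)*(o + 3)^2*(o + 4)*(o - 1)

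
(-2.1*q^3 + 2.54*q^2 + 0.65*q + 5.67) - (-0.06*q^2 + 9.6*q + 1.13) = -2.1*q^3 + 2.6*q^2 - 8.95*q + 4.54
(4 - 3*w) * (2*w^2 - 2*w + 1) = -6*w^3 + 14*w^2 - 11*w + 4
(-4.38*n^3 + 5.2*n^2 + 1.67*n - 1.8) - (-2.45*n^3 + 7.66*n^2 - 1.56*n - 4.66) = -1.93*n^3 - 2.46*n^2 + 3.23*n + 2.86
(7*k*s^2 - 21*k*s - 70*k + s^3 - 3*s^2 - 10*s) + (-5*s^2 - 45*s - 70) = 7*k*s^2 - 21*k*s - 70*k + s^3 - 8*s^2 - 55*s - 70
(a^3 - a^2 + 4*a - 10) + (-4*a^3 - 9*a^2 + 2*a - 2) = -3*a^3 - 10*a^2 + 6*a - 12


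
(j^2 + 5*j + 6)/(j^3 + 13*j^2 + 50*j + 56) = (j + 3)/(j^2 + 11*j + 28)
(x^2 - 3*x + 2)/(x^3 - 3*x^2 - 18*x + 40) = (x - 1)/(x^2 - x - 20)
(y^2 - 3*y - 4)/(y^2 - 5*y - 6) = (y - 4)/(y - 6)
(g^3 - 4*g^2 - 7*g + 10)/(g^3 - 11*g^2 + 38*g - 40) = (g^2 + g - 2)/(g^2 - 6*g + 8)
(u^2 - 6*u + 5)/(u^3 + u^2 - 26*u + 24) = (u - 5)/(u^2 + 2*u - 24)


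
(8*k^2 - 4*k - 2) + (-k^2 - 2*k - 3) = 7*k^2 - 6*k - 5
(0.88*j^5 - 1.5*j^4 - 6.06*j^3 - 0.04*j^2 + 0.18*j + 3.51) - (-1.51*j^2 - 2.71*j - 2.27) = 0.88*j^5 - 1.5*j^4 - 6.06*j^3 + 1.47*j^2 + 2.89*j + 5.78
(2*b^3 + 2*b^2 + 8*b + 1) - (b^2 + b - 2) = 2*b^3 + b^2 + 7*b + 3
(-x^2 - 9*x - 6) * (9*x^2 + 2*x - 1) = -9*x^4 - 83*x^3 - 71*x^2 - 3*x + 6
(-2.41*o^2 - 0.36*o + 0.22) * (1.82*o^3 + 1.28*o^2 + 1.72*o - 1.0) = -4.3862*o^5 - 3.74*o^4 - 4.2056*o^3 + 2.0724*o^2 + 0.7384*o - 0.22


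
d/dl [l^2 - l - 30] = 2*l - 1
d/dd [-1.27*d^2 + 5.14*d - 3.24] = 5.14 - 2.54*d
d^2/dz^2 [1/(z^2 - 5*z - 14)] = 2*(z^2 - 5*z - (2*z - 5)^2 - 14)/(-z^2 + 5*z + 14)^3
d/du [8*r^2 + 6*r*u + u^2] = 6*r + 2*u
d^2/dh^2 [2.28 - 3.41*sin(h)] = 3.41*sin(h)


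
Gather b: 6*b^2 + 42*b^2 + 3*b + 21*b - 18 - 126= 48*b^2 + 24*b - 144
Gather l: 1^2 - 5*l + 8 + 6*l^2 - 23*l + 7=6*l^2 - 28*l + 16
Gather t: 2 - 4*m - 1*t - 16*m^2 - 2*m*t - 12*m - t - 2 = -16*m^2 - 16*m + t*(-2*m - 2)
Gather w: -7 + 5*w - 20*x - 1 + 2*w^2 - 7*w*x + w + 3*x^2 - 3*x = 2*w^2 + w*(6 - 7*x) + 3*x^2 - 23*x - 8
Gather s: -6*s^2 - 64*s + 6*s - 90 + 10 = -6*s^2 - 58*s - 80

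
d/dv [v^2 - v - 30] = 2*v - 1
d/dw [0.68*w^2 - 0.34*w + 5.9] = 1.36*w - 0.34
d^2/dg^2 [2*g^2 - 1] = 4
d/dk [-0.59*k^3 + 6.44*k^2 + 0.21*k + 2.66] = -1.77*k^2 + 12.88*k + 0.21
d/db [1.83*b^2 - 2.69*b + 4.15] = 3.66*b - 2.69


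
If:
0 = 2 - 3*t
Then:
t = 2/3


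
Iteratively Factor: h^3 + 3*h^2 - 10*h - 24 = (h - 3)*(h^2 + 6*h + 8) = (h - 3)*(h + 4)*(h + 2)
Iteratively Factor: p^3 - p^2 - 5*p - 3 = (p - 3)*(p^2 + 2*p + 1) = (p - 3)*(p + 1)*(p + 1)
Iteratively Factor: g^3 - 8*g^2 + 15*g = (g - 3)*(g^2 - 5*g) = (g - 5)*(g - 3)*(g)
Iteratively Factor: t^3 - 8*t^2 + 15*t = (t - 3)*(t^2 - 5*t) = t*(t - 3)*(t - 5)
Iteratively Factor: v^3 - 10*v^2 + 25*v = (v - 5)*(v^2 - 5*v) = v*(v - 5)*(v - 5)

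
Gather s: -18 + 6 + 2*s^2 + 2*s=2*s^2 + 2*s - 12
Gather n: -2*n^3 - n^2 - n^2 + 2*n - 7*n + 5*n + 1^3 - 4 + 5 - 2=-2*n^3 - 2*n^2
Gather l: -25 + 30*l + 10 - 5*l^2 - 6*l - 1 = -5*l^2 + 24*l - 16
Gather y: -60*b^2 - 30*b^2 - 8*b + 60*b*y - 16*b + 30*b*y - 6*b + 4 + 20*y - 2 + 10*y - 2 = -90*b^2 - 30*b + y*(90*b + 30)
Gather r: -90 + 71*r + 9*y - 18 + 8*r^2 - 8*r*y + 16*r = 8*r^2 + r*(87 - 8*y) + 9*y - 108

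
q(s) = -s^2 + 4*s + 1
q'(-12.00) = 28.00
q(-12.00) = -191.00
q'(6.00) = -8.00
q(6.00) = -11.00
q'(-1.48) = 6.96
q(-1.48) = -7.11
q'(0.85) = 2.30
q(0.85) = 3.68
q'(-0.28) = 4.56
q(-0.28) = -0.20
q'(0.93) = 2.14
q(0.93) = 3.86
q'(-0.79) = 5.58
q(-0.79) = -2.78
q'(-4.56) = 13.12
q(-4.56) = -38.03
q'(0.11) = 3.78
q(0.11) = 1.43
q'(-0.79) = 5.58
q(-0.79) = -2.78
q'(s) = 4 - 2*s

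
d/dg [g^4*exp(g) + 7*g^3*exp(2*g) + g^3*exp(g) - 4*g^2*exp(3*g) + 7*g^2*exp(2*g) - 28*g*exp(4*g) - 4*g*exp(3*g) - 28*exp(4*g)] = (g^4 + 14*g^3*exp(g) + 5*g^3 - 12*g^2*exp(2*g) + 35*g^2*exp(g) + 3*g^2 - 112*g*exp(3*g) - 20*g*exp(2*g) + 14*g*exp(g) - 140*exp(3*g) - 4*exp(2*g))*exp(g)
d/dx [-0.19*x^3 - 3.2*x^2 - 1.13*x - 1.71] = -0.57*x^2 - 6.4*x - 1.13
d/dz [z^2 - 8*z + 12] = 2*z - 8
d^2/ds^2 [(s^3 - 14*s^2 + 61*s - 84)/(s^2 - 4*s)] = 42/s^3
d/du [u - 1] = 1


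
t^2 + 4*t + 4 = (t + 2)^2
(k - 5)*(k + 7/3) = k^2 - 8*k/3 - 35/3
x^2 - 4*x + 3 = (x - 3)*(x - 1)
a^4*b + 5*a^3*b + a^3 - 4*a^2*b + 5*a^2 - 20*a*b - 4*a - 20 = (a - 2)*(a + 2)*(a + 5)*(a*b + 1)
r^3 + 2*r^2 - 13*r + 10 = (r - 2)*(r - 1)*(r + 5)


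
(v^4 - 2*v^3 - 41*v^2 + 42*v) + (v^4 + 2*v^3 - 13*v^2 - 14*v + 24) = 2*v^4 - 54*v^2 + 28*v + 24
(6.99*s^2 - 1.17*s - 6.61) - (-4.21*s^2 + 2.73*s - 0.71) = 11.2*s^2 - 3.9*s - 5.9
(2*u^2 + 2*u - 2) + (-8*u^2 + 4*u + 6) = -6*u^2 + 6*u + 4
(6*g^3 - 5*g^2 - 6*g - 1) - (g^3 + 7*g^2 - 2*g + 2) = 5*g^3 - 12*g^2 - 4*g - 3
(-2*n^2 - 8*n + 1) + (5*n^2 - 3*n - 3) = 3*n^2 - 11*n - 2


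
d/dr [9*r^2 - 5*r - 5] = 18*r - 5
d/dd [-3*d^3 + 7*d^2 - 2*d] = -9*d^2 + 14*d - 2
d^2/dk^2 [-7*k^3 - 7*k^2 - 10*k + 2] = -42*k - 14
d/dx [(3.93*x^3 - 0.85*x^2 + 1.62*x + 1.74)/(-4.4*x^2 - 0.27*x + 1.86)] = (-17.292*x^4 - 2.1222*x^3 + 29.2869*x^2 + 12.15*x + 3.483)/(19.36*x^4 + 2.376*x^3 - 16.2951*x^2 - 1.0044*x + 3.4596)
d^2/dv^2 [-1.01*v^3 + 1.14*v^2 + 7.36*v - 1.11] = 2.28 - 6.06*v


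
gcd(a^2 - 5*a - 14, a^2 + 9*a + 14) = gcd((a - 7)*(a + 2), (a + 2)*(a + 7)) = a + 2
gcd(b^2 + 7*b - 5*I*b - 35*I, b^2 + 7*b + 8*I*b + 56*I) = b + 7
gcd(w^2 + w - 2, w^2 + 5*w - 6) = w - 1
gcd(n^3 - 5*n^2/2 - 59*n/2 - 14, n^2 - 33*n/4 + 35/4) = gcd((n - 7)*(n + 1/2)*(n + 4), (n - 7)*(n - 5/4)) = n - 7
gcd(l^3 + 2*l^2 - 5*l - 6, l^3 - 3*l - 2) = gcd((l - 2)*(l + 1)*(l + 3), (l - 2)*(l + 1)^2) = l^2 - l - 2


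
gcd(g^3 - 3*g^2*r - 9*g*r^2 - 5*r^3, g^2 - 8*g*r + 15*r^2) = -g + 5*r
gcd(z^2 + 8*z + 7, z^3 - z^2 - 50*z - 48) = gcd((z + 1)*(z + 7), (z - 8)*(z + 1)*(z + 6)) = z + 1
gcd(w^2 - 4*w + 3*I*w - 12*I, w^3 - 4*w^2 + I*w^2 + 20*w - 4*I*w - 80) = w - 4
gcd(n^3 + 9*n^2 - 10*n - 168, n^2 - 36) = n + 6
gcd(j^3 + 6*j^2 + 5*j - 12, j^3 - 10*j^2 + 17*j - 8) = j - 1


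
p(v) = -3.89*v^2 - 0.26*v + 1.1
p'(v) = -7.78*v - 0.26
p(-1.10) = -3.32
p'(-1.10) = 8.30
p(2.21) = -18.47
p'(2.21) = -17.45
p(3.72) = -53.70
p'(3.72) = -29.20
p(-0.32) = 0.78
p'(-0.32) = 2.23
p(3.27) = -41.35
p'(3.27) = -25.70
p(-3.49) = -45.37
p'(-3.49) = 26.89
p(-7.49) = -215.18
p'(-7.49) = 58.01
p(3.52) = -48.01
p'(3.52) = -27.65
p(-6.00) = -137.38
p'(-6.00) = 46.42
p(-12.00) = -555.94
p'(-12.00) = 93.10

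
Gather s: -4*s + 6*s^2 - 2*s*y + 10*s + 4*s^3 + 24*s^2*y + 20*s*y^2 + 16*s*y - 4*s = 4*s^3 + s^2*(24*y + 6) + s*(20*y^2 + 14*y + 2)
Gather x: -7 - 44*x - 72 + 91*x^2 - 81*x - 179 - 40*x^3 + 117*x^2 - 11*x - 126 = -40*x^3 + 208*x^2 - 136*x - 384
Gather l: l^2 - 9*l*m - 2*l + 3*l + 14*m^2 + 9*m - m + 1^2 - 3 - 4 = l^2 + l*(1 - 9*m) + 14*m^2 + 8*m - 6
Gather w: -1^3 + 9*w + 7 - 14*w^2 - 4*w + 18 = -14*w^2 + 5*w + 24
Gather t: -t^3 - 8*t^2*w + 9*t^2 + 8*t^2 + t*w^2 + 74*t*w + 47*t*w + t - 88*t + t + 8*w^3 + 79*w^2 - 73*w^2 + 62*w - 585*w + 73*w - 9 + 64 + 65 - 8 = -t^3 + t^2*(17 - 8*w) + t*(w^2 + 121*w - 86) + 8*w^3 + 6*w^2 - 450*w + 112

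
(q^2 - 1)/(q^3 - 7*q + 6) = (q + 1)/(q^2 + q - 6)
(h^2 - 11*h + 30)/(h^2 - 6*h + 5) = (h - 6)/(h - 1)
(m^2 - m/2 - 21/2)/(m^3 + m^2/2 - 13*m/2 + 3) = (2*m - 7)/(2*m^2 - 5*m + 2)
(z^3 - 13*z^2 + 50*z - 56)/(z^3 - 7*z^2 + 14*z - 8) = (z - 7)/(z - 1)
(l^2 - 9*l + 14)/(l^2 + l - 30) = (l^2 - 9*l + 14)/(l^2 + l - 30)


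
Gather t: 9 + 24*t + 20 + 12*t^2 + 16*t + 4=12*t^2 + 40*t + 33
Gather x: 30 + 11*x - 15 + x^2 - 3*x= x^2 + 8*x + 15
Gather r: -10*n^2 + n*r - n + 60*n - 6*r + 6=-10*n^2 + 59*n + r*(n - 6) + 6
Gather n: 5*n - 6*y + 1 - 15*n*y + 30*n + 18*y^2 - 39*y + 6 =n*(35 - 15*y) + 18*y^2 - 45*y + 7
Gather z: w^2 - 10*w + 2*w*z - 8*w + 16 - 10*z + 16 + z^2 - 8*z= w^2 - 18*w + z^2 + z*(2*w - 18) + 32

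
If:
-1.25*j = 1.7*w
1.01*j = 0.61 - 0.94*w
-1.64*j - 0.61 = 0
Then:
No Solution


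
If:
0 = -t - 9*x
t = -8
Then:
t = -8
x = 8/9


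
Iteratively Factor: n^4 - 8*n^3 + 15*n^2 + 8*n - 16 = (n - 4)*(n^3 - 4*n^2 - n + 4) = (n - 4)^2*(n^2 - 1) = (n - 4)^2*(n + 1)*(n - 1)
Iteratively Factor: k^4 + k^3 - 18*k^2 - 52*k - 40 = (k + 2)*(k^3 - k^2 - 16*k - 20) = (k + 2)^2*(k^2 - 3*k - 10) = (k + 2)^3*(k - 5)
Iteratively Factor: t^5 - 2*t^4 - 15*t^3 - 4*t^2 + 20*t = (t - 5)*(t^4 + 3*t^3 - 4*t) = (t - 5)*(t + 2)*(t^3 + t^2 - 2*t) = (t - 5)*(t - 1)*(t + 2)*(t^2 + 2*t) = t*(t - 5)*(t - 1)*(t + 2)*(t + 2)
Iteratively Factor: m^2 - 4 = (m - 2)*(m + 2)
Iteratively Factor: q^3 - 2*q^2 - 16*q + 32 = (q - 2)*(q^2 - 16) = (q - 4)*(q - 2)*(q + 4)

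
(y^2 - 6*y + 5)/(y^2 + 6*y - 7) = (y - 5)/(y + 7)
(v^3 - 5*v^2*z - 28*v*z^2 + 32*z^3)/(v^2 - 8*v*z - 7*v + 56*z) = (v^2 + 3*v*z - 4*z^2)/(v - 7)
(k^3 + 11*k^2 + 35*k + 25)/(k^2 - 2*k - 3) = (k^2 + 10*k + 25)/(k - 3)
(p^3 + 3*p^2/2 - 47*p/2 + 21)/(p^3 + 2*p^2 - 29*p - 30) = (2*p^2 - 9*p + 7)/(2*(p^2 - 4*p - 5))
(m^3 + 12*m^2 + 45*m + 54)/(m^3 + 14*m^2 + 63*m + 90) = (m + 3)/(m + 5)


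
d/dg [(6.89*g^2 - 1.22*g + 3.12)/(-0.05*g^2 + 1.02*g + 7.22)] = (6.9668*g^2 + 99.8036*g - 11.9908)/(0.0025*g^4 - 0.102*g^3 + 0.3184*g^2 + 14.7288*g + 52.1284)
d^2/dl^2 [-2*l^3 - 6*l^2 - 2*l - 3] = -12*l - 12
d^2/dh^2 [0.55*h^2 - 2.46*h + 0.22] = 1.10000000000000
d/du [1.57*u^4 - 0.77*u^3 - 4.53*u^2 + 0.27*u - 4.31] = 6.28*u^3 - 2.31*u^2 - 9.06*u + 0.27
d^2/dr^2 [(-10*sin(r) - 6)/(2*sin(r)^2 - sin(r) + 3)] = 4*(10*sin(r)^4 + 29*sin(r)^3 - 119*sin(r)^2 - 63*sin(r) + 135)*sin(r)/(-sin(r) - cos(2*r) + 4)^3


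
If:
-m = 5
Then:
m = -5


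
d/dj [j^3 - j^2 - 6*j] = 3*j^2 - 2*j - 6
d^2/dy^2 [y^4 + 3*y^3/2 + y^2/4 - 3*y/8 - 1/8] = 12*y^2 + 9*y + 1/2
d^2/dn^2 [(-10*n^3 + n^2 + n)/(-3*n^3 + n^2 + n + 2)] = 2*(21*n^6 + 63*n^5 + 360*n^4 - 55*n^3 + 30*n^2 + 126*n - 2)/(27*n^9 - 27*n^8 - 18*n^7 - 37*n^6 + 42*n^5 + 27*n^4 + 23*n^3 - 18*n^2 - 12*n - 8)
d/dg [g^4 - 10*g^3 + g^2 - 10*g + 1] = 4*g^3 - 30*g^2 + 2*g - 10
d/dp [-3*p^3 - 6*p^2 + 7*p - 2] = -9*p^2 - 12*p + 7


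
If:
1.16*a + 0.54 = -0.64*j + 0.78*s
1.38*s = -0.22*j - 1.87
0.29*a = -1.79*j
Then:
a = -1.54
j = 0.25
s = -1.39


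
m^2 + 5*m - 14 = (m - 2)*(m + 7)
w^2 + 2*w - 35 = (w - 5)*(w + 7)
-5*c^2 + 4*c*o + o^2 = (-c + o)*(5*c + o)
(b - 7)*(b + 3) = b^2 - 4*b - 21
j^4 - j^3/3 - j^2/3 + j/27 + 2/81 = (j - 2/3)*(j - 1/3)*(j + 1/3)^2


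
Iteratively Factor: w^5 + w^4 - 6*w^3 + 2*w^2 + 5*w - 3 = (w + 1)*(w^4 - 6*w^2 + 8*w - 3) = (w - 1)*(w + 1)*(w^3 + w^2 - 5*w + 3) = (w - 1)^2*(w + 1)*(w^2 + 2*w - 3) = (w - 1)^2*(w + 1)*(w + 3)*(w - 1)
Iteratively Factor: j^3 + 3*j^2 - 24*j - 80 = (j + 4)*(j^2 - j - 20) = (j + 4)^2*(j - 5)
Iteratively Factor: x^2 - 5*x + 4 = (x - 4)*(x - 1)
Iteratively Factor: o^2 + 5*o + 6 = (o + 2)*(o + 3)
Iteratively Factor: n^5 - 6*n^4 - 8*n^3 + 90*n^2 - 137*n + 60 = (n - 3)*(n^4 - 3*n^3 - 17*n^2 + 39*n - 20) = (n - 3)*(n + 4)*(n^3 - 7*n^2 + 11*n - 5) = (n - 3)*(n - 1)*(n + 4)*(n^2 - 6*n + 5) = (n - 3)*(n - 1)^2*(n + 4)*(n - 5)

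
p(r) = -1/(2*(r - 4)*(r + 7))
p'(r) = 1/(2*(r - 4)*(r + 7)^2) + 1/(2*(r - 4)^2*(r + 7))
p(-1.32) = 0.02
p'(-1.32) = 0.00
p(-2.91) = 0.02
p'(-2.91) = -0.00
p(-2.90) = 0.02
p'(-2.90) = -0.00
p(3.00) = 0.05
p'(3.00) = 0.04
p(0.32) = 0.02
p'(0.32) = 0.00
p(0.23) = 0.02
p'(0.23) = 0.00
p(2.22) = 0.03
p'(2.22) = 0.01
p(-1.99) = 0.02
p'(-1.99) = -0.00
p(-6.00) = 0.05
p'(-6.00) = -0.04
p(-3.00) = 0.02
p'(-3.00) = 0.00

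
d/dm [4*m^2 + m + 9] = 8*m + 1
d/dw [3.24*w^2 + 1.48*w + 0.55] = 6.48*w + 1.48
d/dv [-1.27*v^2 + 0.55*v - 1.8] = 0.55 - 2.54*v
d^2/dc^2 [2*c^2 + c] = 4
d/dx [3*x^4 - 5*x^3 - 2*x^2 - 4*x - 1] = 12*x^3 - 15*x^2 - 4*x - 4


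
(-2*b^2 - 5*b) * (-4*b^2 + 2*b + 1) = 8*b^4 + 16*b^3 - 12*b^2 - 5*b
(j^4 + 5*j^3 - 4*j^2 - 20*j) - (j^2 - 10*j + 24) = j^4 + 5*j^3 - 5*j^2 - 10*j - 24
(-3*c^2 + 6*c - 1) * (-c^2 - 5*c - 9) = 3*c^4 + 9*c^3 - 2*c^2 - 49*c + 9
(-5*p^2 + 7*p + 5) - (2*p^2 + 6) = -7*p^2 + 7*p - 1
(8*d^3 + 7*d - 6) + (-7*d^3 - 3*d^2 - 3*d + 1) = d^3 - 3*d^2 + 4*d - 5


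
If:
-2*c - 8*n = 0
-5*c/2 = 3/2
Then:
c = -3/5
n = 3/20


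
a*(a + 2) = a^2 + 2*a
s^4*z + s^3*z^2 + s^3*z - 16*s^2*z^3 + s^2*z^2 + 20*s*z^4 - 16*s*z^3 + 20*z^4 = (s - 2*z)^2*(s + 5*z)*(s*z + z)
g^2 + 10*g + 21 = (g + 3)*(g + 7)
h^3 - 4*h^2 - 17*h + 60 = (h - 5)*(h - 3)*(h + 4)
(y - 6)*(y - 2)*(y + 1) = y^3 - 7*y^2 + 4*y + 12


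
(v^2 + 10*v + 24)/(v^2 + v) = (v^2 + 10*v + 24)/(v*(v + 1))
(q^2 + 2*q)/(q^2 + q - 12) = q*(q + 2)/(q^2 + q - 12)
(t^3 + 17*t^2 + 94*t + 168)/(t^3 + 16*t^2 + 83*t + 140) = (t + 6)/(t + 5)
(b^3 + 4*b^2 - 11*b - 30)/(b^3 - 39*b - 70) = (b - 3)/(b - 7)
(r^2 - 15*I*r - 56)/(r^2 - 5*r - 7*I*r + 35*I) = (r - 8*I)/(r - 5)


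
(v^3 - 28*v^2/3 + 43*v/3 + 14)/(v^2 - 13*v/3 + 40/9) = 3*(3*v^3 - 28*v^2 + 43*v + 42)/(9*v^2 - 39*v + 40)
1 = 1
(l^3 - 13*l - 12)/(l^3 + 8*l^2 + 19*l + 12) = (l - 4)/(l + 4)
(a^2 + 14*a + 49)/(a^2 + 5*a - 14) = (a + 7)/(a - 2)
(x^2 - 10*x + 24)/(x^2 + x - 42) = (x - 4)/(x + 7)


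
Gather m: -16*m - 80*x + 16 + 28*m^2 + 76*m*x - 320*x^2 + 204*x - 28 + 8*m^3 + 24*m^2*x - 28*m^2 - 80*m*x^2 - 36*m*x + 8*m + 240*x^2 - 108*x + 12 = 8*m^3 + 24*m^2*x + m*(-80*x^2 + 40*x - 8) - 80*x^2 + 16*x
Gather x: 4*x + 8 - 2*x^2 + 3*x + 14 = -2*x^2 + 7*x + 22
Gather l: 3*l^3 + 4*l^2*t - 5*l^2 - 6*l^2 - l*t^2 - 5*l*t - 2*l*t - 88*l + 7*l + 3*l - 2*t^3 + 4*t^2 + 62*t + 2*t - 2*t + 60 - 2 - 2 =3*l^3 + l^2*(4*t - 11) + l*(-t^2 - 7*t - 78) - 2*t^3 + 4*t^2 + 62*t + 56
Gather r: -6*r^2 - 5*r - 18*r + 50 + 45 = -6*r^2 - 23*r + 95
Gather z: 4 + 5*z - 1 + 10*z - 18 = 15*z - 15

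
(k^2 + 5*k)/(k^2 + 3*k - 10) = k/(k - 2)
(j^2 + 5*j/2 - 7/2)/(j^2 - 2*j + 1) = (j + 7/2)/(j - 1)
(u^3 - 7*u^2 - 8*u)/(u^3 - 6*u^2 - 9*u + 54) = u*(u^2 - 7*u - 8)/(u^3 - 6*u^2 - 9*u + 54)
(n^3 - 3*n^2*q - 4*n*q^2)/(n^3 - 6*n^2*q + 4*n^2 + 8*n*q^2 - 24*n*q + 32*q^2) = n*(-n - q)/(-n^2 + 2*n*q - 4*n + 8*q)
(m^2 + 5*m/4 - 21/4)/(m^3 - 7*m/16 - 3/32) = 8*(-4*m^2 - 5*m + 21)/(-32*m^3 + 14*m + 3)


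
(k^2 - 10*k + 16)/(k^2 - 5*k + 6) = (k - 8)/(k - 3)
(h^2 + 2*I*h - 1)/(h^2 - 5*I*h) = (h^2 + 2*I*h - 1)/(h*(h - 5*I))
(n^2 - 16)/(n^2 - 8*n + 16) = (n + 4)/(n - 4)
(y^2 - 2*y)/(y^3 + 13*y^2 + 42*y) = (y - 2)/(y^2 + 13*y + 42)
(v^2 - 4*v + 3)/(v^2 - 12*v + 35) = (v^2 - 4*v + 3)/(v^2 - 12*v + 35)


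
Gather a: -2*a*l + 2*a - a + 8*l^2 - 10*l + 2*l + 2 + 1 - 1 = a*(1 - 2*l) + 8*l^2 - 8*l + 2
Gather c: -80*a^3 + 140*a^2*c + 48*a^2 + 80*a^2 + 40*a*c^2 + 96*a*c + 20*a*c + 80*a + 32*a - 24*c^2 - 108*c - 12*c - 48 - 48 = -80*a^3 + 128*a^2 + 112*a + c^2*(40*a - 24) + c*(140*a^2 + 116*a - 120) - 96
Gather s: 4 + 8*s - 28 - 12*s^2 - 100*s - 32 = -12*s^2 - 92*s - 56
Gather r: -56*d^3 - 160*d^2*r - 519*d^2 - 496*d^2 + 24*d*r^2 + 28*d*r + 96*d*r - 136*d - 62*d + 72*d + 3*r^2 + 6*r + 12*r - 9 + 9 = -56*d^3 - 1015*d^2 - 126*d + r^2*(24*d + 3) + r*(-160*d^2 + 124*d + 18)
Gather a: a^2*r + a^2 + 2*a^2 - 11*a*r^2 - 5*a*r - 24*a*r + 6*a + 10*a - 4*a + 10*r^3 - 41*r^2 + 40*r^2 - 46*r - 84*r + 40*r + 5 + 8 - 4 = a^2*(r + 3) + a*(-11*r^2 - 29*r + 12) + 10*r^3 - r^2 - 90*r + 9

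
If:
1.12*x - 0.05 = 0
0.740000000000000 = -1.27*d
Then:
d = -0.58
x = 0.04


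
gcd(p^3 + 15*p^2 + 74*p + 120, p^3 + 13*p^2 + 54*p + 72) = p^2 + 10*p + 24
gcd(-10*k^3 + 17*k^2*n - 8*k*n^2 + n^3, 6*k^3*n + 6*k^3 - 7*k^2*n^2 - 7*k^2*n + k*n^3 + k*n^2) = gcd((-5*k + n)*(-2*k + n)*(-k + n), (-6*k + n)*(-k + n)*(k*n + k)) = k - n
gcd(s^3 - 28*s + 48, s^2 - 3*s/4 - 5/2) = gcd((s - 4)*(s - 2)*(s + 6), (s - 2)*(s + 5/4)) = s - 2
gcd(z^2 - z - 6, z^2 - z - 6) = z^2 - z - 6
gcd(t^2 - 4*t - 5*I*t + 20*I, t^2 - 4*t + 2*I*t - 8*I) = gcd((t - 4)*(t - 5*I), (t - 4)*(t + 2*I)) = t - 4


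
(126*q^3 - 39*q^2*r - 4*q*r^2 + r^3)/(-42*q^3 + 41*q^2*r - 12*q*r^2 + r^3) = (-6*q - r)/(2*q - r)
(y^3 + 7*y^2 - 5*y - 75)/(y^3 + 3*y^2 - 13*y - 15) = (y + 5)/(y + 1)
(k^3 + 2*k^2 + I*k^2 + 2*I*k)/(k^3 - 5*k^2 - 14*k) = (k + I)/(k - 7)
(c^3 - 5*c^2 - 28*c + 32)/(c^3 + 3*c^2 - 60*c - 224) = (c - 1)/(c + 7)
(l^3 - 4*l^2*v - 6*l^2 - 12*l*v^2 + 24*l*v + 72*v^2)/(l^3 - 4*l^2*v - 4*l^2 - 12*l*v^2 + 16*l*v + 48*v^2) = (l - 6)/(l - 4)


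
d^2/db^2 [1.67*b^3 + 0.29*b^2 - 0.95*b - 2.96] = 10.02*b + 0.58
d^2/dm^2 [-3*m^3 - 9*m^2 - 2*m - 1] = -18*m - 18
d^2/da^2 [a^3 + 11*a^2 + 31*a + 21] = 6*a + 22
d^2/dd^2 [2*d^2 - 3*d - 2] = 4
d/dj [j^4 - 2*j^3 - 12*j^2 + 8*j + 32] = 4*j^3 - 6*j^2 - 24*j + 8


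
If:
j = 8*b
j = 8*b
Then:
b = j/8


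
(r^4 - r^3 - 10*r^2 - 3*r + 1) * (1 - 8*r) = -8*r^5 + 9*r^4 + 79*r^3 + 14*r^2 - 11*r + 1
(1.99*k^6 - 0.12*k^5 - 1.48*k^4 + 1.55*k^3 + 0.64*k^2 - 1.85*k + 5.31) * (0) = 0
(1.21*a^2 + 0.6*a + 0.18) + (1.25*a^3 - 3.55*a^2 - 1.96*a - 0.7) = 1.25*a^3 - 2.34*a^2 - 1.36*a - 0.52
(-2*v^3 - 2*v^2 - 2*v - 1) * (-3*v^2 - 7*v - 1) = 6*v^5 + 20*v^4 + 22*v^3 + 19*v^2 + 9*v + 1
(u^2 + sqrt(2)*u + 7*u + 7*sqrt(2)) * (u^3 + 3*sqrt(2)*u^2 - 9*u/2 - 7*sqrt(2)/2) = u^5 + 4*sqrt(2)*u^4 + 7*u^4 + 3*u^3/2 + 28*sqrt(2)*u^3 - 8*sqrt(2)*u^2 + 21*u^2/2 - 56*sqrt(2)*u - 7*u - 49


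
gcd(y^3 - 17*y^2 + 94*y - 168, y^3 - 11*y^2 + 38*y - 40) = y - 4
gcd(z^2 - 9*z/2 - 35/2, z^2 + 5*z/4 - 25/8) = z + 5/2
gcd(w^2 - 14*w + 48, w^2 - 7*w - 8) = w - 8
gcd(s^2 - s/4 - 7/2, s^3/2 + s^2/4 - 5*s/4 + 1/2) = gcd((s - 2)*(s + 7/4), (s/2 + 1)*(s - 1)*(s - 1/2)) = 1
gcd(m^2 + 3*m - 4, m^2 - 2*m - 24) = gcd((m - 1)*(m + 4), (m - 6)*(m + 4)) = m + 4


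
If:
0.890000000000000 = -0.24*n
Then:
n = -3.71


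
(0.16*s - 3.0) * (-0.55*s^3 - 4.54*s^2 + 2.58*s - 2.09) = -0.088*s^4 + 0.9236*s^3 + 14.0328*s^2 - 8.0744*s + 6.27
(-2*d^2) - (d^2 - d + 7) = -3*d^2 + d - 7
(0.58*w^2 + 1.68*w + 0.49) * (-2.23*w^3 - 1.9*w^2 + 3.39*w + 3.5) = -1.2934*w^5 - 4.8484*w^4 - 2.3185*w^3 + 6.7942*w^2 + 7.5411*w + 1.715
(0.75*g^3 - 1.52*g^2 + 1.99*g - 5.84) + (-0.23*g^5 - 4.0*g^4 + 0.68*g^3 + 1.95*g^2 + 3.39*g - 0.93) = -0.23*g^5 - 4.0*g^4 + 1.43*g^3 + 0.43*g^2 + 5.38*g - 6.77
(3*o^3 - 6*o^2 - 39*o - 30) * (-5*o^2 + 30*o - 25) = -15*o^5 + 120*o^4 - 60*o^3 - 870*o^2 + 75*o + 750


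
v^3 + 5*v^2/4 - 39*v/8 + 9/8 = (v - 3/2)*(v - 1/4)*(v + 3)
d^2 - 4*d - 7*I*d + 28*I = (d - 4)*(d - 7*I)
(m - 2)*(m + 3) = m^2 + m - 6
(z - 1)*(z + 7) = z^2 + 6*z - 7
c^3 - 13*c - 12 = (c - 4)*(c + 1)*(c + 3)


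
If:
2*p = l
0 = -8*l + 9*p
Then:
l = 0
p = 0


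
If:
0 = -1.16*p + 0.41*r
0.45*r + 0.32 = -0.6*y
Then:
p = -0.471264367816092*y - 0.251340996168582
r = -1.33333333333333*y - 0.711111111111111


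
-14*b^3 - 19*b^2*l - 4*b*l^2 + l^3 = (-7*b + l)*(b + l)*(2*b + l)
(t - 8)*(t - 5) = t^2 - 13*t + 40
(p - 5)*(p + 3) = p^2 - 2*p - 15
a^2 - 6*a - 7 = (a - 7)*(a + 1)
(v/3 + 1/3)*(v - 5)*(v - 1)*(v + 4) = v^4/3 - v^3/3 - 7*v^2 + v/3 + 20/3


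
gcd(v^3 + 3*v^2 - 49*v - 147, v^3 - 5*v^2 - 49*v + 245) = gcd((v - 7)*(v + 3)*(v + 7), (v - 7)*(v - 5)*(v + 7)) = v^2 - 49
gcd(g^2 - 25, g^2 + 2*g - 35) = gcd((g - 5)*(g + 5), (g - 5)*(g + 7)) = g - 5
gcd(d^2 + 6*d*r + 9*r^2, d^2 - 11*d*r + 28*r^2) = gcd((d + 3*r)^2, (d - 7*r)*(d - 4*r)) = 1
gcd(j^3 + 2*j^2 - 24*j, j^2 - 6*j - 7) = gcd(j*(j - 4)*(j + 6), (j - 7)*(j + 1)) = 1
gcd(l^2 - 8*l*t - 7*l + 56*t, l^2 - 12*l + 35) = l - 7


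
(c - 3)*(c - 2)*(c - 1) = c^3 - 6*c^2 + 11*c - 6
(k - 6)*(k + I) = k^2 - 6*k + I*k - 6*I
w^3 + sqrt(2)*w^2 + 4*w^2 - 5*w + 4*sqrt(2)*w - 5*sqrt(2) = (w - 1)*(w + 5)*(w + sqrt(2))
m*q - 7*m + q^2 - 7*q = (m + q)*(q - 7)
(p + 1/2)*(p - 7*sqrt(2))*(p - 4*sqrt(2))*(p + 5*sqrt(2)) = p^4 - 6*sqrt(2)*p^3 + p^3/2 - 54*p^2 - 3*sqrt(2)*p^2 - 27*p + 280*sqrt(2)*p + 140*sqrt(2)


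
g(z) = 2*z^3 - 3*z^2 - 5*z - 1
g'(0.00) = -5.00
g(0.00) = -1.00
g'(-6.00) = 247.00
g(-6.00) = -511.00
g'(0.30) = -6.26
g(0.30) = -2.72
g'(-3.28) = 79.23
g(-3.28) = -87.45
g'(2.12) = 9.25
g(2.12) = -6.03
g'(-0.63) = 1.16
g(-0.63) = 0.46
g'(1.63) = 1.16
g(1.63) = -8.46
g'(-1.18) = 10.43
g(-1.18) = -2.56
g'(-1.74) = 23.61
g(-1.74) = -11.92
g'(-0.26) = -3.03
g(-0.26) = 0.06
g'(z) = 6*z^2 - 6*z - 5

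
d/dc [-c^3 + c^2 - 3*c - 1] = -3*c^2 + 2*c - 3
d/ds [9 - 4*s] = -4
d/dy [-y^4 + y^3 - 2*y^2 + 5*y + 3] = -4*y^3 + 3*y^2 - 4*y + 5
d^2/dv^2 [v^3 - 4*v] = 6*v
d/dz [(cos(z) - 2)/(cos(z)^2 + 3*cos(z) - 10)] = sin(z)/(cos(z) + 5)^2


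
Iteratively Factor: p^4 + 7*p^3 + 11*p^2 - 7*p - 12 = (p + 3)*(p^3 + 4*p^2 - p - 4) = (p + 1)*(p + 3)*(p^2 + 3*p - 4) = (p - 1)*(p + 1)*(p + 3)*(p + 4)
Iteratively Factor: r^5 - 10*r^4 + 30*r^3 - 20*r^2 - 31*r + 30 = (r - 3)*(r^4 - 7*r^3 + 9*r^2 + 7*r - 10) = (r - 3)*(r - 1)*(r^3 - 6*r^2 + 3*r + 10) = (r - 3)*(r - 2)*(r - 1)*(r^2 - 4*r - 5) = (r - 3)*(r - 2)*(r - 1)*(r + 1)*(r - 5)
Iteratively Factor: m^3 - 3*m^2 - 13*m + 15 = (m - 5)*(m^2 + 2*m - 3) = (m - 5)*(m - 1)*(m + 3)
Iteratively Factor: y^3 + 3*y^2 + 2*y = (y + 2)*(y^2 + y) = (y + 1)*(y + 2)*(y)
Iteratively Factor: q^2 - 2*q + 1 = (q - 1)*(q - 1)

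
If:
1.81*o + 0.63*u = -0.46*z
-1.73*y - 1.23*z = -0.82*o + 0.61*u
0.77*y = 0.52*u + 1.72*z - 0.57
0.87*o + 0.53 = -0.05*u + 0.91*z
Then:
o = 0.28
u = -1.37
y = 0.07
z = 0.77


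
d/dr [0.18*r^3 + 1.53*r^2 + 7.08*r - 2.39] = 0.54*r^2 + 3.06*r + 7.08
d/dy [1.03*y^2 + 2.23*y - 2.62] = 2.06*y + 2.23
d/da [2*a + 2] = 2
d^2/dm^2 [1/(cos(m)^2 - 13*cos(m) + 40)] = (-4*sin(m)^4 + 11*sin(m)^2 - 2275*cos(m)/4 + 39*cos(3*m)/4 + 251)/((cos(m) - 8)^3*(cos(m) - 5)^3)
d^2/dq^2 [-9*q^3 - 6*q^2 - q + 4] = -54*q - 12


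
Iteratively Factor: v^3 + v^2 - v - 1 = (v - 1)*(v^2 + 2*v + 1) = (v - 1)*(v + 1)*(v + 1)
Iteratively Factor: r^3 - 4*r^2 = (r)*(r^2 - 4*r) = r*(r - 4)*(r)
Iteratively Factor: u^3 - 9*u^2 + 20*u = (u - 4)*(u^2 - 5*u) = u*(u - 4)*(u - 5)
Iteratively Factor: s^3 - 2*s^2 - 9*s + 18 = (s - 3)*(s^2 + s - 6) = (s - 3)*(s + 3)*(s - 2)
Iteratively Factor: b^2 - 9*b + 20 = (b - 5)*(b - 4)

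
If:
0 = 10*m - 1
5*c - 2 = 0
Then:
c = 2/5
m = 1/10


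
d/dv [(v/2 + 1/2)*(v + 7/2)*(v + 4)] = 3*v^2/2 + 17*v/2 + 43/4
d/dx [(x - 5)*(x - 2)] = 2*x - 7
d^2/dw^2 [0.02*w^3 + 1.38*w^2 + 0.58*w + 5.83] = 0.12*w + 2.76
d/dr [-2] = 0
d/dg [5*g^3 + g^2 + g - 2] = 15*g^2 + 2*g + 1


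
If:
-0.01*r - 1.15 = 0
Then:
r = -115.00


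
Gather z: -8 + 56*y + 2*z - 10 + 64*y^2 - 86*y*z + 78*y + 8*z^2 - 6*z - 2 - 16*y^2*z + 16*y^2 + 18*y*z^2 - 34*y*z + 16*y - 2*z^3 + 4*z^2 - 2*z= 80*y^2 + 150*y - 2*z^3 + z^2*(18*y + 12) + z*(-16*y^2 - 120*y - 6) - 20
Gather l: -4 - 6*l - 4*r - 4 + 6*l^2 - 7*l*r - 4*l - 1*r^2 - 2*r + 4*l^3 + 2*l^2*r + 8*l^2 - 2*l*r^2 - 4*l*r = 4*l^3 + l^2*(2*r + 14) + l*(-2*r^2 - 11*r - 10) - r^2 - 6*r - 8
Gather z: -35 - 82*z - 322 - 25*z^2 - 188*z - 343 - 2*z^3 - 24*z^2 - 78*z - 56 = -2*z^3 - 49*z^2 - 348*z - 756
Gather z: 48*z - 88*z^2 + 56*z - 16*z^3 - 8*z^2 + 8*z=-16*z^3 - 96*z^2 + 112*z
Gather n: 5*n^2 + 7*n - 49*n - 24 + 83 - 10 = 5*n^2 - 42*n + 49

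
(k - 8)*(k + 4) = k^2 - 4*k - 32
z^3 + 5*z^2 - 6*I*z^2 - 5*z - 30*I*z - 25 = (z + 5)*(z - 5*I)*(z - I)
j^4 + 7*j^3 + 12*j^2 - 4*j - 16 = (j - 1)*(j + 2)^2*(j + 4)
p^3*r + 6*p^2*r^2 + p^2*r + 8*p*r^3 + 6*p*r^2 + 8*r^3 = (p + 2*r)*(p + 4*r)*(p*r + r)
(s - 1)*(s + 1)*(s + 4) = s^3 + 4*s^2 - s - 4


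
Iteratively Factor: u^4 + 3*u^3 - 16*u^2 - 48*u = (u)*(u^3 + 3*u^2 - 16*u - 48) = u*(u - 4)*(u^2 + 7*u + 12) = u*(u - 4)*(u + 4)*(u + 3)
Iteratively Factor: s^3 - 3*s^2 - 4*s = (s)*(s^2 - 3*s - 4) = s*(s - 4)*(s + 1)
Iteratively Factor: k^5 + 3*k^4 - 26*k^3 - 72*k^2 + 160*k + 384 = (k - 3)*(k^4 + 6*k^3 - 8*k^2 - 96*k - 128) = (k - 4)*(k - 3)*(k^3 + 10*k^2 + 32*k + 32) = (k - 4)*(k - 3)*(k + 2)*(k^2 + 8*k + 16) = (k - 4)*(k - 3)*(k + 2)*(k + 4)*(k + 4)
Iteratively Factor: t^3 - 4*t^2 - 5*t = (t - 5)*(t^2 + t) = (t - 5)*(t + 1)*(t)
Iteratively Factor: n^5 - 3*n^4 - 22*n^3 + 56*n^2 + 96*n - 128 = (n - 4)*(n^4 + n^3 - 18*n^2 - 16*n + 32) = (n - 4)*(n + 4)*(n^3 - 3*n^2 - 6*n + 8) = (n - 4)*(n - 1)*(n + 4)*(n^2 - 2*n - 8) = (n - 4)^2*(n - 1)*(n + 4)*(n + 2)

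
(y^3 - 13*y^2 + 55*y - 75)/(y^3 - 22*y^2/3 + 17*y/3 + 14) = 3*(y^3 - 13*y^2 + 55*y - 75)/(3*y^3 - 22*y^2 + 17*y + 42)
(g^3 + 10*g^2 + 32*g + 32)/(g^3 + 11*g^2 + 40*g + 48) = (g + 2)/(g + 3)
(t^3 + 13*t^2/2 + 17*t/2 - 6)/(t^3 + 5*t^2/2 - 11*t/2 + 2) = (t + 3)/(t - 1)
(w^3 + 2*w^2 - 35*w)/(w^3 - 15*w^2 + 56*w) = (w^2 + 2*w - 35)/(w^2 - 15*w + 56)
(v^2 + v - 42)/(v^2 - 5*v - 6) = (v + 7)/(v + 1)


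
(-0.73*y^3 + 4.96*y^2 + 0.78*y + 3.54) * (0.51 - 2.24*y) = 1.6352*y^4 - 11.4827*y^3 + 0.7824*y^2 - 7.5318*y + 1.8054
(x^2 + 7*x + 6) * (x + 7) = x^3 + 14*x^2 + 55*x + 42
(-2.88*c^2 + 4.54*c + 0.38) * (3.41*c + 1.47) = -9.8208*c^3 + 11.2478*c^2 + 7.9696*c + 0.5586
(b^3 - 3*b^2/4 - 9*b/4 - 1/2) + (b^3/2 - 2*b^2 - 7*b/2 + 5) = 3*b^3/2 - 11*b^2/4 - 23*b/4 + 9/2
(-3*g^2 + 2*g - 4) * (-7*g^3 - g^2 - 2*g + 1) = 21*g^5 - 11*g^4 + 32*g^3 - 3*g^2 + 10*g - 4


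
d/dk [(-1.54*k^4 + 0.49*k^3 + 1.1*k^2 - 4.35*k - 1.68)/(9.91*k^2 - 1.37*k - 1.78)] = (-30.5228*k^5 + 11.1853*k^4 + 9.6222*k^3 + 38.9849*k^2 + 29.3816*k + 5.4414)/(98.2081*k^4 - 27.1534*k^3 - 33.4027*k^2 + 4.8772*k + 3.1684)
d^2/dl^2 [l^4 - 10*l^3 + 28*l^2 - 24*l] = 12*l^2 - 60*l + 56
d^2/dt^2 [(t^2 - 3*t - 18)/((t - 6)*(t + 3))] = 0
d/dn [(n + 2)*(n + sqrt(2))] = 2*n + sqrt(2) + 2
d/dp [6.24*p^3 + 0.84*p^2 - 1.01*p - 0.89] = 18.72*p^2 + 1.68*p - 1.01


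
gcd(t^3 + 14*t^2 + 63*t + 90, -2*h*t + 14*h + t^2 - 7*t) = 1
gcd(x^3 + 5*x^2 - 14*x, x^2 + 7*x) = x^2 + 7*x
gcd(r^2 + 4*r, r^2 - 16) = r + 4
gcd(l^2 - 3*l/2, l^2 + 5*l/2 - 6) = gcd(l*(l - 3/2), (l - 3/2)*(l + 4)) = l - 3/2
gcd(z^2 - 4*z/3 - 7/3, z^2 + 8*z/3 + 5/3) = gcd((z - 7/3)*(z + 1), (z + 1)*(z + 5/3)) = z + 1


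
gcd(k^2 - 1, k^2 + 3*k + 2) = k + 1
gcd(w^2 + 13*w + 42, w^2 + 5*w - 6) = w + 6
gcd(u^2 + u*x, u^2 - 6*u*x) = u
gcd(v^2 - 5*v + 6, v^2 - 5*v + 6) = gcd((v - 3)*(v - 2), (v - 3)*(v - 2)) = v^2 - 5*v + 6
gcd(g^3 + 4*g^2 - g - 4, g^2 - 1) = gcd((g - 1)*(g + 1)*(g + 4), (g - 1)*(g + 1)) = g^2 - 1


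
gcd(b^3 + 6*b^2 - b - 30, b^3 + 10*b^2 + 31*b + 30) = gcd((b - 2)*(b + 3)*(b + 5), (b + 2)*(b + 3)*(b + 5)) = b^2 + 8*b + 15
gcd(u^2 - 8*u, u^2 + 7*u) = u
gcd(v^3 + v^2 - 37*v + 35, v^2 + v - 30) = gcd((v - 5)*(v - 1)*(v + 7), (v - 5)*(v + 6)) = v - 5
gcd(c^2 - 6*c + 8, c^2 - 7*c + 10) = c - 2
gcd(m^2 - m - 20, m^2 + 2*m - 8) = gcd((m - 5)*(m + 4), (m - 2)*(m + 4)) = m + 4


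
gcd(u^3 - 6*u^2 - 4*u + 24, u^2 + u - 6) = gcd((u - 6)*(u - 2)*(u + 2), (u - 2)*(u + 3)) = u - 2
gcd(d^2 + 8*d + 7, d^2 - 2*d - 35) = 1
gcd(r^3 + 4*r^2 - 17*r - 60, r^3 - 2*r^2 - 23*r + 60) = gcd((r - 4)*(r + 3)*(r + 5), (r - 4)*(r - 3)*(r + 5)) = r^2 + r - 20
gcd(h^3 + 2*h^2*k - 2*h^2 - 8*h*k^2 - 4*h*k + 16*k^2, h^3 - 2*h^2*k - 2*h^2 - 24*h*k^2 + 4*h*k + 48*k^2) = h^2 + 4*h*k - 2*h - 8*k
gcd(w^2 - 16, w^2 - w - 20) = w + 4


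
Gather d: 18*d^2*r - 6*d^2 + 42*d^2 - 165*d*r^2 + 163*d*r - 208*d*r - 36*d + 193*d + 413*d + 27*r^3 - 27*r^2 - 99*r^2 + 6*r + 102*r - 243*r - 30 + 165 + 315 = d^2*(18*r + 36) + d*(-165*r^2 - 45*r + 570) + 27*r^3 - 126*r^2 - 135*r + 450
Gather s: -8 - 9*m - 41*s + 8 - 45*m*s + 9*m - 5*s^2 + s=-5*s^2 + s*(-45*m - 40)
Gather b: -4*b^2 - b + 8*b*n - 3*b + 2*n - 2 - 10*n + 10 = -4*b^2 + b*(8*n - 4) - 8*n + 8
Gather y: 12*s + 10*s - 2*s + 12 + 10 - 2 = 20*s + 20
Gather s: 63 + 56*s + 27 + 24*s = 80*s + 90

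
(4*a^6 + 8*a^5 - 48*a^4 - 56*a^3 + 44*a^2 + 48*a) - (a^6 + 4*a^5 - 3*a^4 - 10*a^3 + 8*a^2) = 3*a^6 + 4*a^5 - 45*a^4 - 46*a^3 + 36*a^2 + 48*a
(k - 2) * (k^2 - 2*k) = k^3 - 4*k^2 + 4*k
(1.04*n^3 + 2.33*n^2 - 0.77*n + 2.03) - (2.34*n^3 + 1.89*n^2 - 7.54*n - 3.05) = -1.3*n^3 + 0.44*n^2 + 6.77*n + 5.08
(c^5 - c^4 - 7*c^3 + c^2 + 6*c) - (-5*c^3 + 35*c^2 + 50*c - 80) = c^5 - c^4 - 2*c^3 - 34*c^2 - 44*c + 80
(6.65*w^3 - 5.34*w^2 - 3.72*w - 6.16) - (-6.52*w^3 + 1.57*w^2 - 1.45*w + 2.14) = 13.17*w^3 - 6.91*w^2 - 2.27*w - 8.3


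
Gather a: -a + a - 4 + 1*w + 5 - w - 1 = 0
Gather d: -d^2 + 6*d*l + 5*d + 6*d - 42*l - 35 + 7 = -d^2 + d*(6*l + 11) - 42*l - 28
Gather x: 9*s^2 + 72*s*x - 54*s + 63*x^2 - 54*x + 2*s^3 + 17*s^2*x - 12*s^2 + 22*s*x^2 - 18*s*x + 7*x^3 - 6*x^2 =2*s^3 - 3*s^2 - 54*s + 7*x^3 + x^2*(22*s + 57) + x*(17*s^2 + 54*s - 54)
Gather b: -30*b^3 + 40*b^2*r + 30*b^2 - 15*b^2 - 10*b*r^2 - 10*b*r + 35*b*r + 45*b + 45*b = -30*b^3 + b^2*(40*r + 15) + b*(-10*r^2 + 25*r + 90)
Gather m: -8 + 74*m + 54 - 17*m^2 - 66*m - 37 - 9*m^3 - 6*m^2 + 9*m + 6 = -9*m^3 - 23*m^2 + 17*m + 15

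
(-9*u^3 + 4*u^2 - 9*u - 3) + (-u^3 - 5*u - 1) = -10*u^3 + 4*u^2 - 14*u - 4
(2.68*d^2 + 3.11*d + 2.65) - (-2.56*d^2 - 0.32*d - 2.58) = 5.24*d^2 + 3.43*d + 5.23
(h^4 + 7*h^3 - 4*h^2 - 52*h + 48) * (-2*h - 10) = -2*h^5 - 24*h^4 - 62*h^3 + 144*h^2 + 424*h - 480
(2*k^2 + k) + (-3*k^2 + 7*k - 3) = -k^2 + 8*k - 3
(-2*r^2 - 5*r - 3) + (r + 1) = -2*r^2 - 4*r - 2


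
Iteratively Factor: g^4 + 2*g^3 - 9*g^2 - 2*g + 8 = (g - 2)*(g^3 + 4*g^2 - g - 4) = (g - 2)*(g - 1)*(g^2 + 5*g + 4) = (g - 2)*(g - 1)*(g + 1)*(g + 4)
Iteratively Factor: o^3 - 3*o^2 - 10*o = (o)*(o^2 - 3*o - 10) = o*(o - 5)*(o + 2)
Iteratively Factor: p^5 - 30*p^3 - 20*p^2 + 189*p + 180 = (p + 3)*(p^4 - 3*p^3 - 21*p^2 + 43*p + 60) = (p + 1)*(p + 3)*(p^3 - 4*p^2 - 17*p + 60) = (p - 5)*(p + 1)*(p + 3)*(p^2 + p - 12) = (p - 5)*(p - 3)*(p + 1)*(p + 3)*(p + 4)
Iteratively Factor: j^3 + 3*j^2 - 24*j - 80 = (j + 4)*(j^2 - j - 20) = (j + 4)^2*(j - 5)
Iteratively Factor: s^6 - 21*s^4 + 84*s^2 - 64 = (s + 4)*(s^5 - 4*s^4 - 5*s^3 + 20*s^2 + 4*s - 16) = (s + 2)*(s + 4)*(s^4 - 6*s^3 + 7*s^2 + 6*s - 8) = (s - 1)*(s + 2)*(s + 4)*(s^3 - 5*s^2 + 2*s + 8) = (s - 1)*(s + 1)*(s + 2)*(s + 4)*(s^2 - 6*s + 8) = (s - 2)*(s - 1)*(s + 1)*(s + 2)*(s + 4)*(s - 4)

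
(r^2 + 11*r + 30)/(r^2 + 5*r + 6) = (r^2 + 11*r + 30)/(r^2 + 5*r + 6)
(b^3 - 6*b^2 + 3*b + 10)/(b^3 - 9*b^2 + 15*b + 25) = (b - 2)/(b - 5)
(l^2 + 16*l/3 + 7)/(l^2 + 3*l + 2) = (l^2 + 16*l/3 + 7)/(l^2 + 3*l + 2)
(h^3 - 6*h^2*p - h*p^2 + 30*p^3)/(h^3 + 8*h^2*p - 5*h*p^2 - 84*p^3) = (h^2 - 3*h*p - 10*p^2)/(h^2 + 11*h*p + 28*p^2)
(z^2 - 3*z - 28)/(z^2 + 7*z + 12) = (z - 7)/(z + 3)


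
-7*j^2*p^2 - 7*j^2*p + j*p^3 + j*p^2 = p*(-7*j + p)*(j*p + j)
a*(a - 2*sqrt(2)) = a^2 - 2*sqrt(2)*a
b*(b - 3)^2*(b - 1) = b^4 - 7*b^3 + 15*b^2 - 9*b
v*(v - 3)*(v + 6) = v^3 + 3*v^2 - 18*v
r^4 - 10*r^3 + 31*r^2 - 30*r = r*(r - 5)*(r - 3)*(r - 2)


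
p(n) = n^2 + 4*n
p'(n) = 2*n + 4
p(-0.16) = -0.61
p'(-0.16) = 3.68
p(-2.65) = -3.58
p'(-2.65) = -1.30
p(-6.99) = 20.90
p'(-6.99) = -9.98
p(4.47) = 37.86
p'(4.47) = 12.94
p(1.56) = 8.67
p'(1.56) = 7.12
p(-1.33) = -3.55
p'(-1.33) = 1.34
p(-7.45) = 25.70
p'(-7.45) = -10.90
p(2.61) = 17.25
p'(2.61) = 9.22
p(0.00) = 0.00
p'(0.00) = 4.00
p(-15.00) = 165.00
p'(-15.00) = -26.00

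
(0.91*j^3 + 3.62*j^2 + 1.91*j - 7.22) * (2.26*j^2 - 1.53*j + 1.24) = 2.0566*j^5 + 6.7889*j^4 - 0.0936000000000012*j^3 - 14.7507*j^2 + 13.415*j - 8.9528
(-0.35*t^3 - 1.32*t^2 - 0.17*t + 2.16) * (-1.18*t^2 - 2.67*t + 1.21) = 0.413*t^5 + 2.4921*t^4 + 3.3015*t^3 - 3.6921*t^2 - 5.9729*t + 2.6136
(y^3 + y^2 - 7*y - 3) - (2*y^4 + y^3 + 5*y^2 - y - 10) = -2*y^4 - 4*y^2 - 6*y + 7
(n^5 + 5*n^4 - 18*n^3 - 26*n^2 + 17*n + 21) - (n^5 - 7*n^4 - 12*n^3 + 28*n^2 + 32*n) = 12*n^4 - 6*n^3 - 54*n^2 - 15*n + 21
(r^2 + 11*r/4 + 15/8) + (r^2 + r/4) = 2*r^2 + 3*r + 15/8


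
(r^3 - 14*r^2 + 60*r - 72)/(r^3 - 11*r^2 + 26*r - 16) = (r^2 - 12*r + 36)/(r^2 - 9*r + 8)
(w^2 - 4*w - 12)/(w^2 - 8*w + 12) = (w + 2)/(w - 2)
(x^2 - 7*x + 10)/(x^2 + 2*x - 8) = (x - 5)/(x + 4)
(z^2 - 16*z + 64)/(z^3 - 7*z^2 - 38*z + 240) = (z - 8)/(z^2 + z - 30)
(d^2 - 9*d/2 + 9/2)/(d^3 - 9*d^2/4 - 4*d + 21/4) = 2*(2*d - 3)/(4*d^2 + 3*d - 7)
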